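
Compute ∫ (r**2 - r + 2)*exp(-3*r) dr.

(-9*r**2 + 3*r - 17)*exp(-3*r)/27 + C

Use integration by parts with u = r**2 - r + 2, dv = exp(-3*r) dr, so v = -exp(-3*r)/3.
Apply parts 2 times (tabular method): alternate signs, differentiate u down to 0, integrate dv up.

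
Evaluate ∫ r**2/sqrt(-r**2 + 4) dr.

Substitute r = 2·sin(θ), so dr = 2·cos(θ) dθ and the radical becomes sqrt(-r**2 + 4) = 2·cos(θ) by the Pythagorean identity.
Integrate the resulting trig expression in θ, then back-substitute θ = asin(r/2), sin(θ) = r/2, cos(θ) = sqrt(-r**2 + 4)/2 (absorbing any constant into C).

-r*sqrt(-r**2 + 4)/2 + 2*asin(r/2) + C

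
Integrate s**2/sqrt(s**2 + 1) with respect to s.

Substitute s = tan(θ), so ds = sec(θ)^2 dθ and the radical becomes sqrt(s**2 + 1) = sec(θ) by the Pythagorean identity.
Integrate the resulting trig expression in θ, then back-substitute tan(θ) = s, sec(θ) = sqrt(s**2 + 1) (absorbing any constant into C).

s*sqrt(s**2 + 1)/2 - log(s + sqrt(s**2 + 1))/2 + C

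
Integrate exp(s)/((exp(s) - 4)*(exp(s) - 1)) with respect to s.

Let u = e^s, du = e^s ds.
The integral becomes ∫ du/((u-4)(u-1)); decompose into partial fractions.

log(exp(s) - 4)/3 - log(exp(s) - 1)/3 + C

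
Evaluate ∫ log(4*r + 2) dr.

r*log(4*r + 2) - r + log(2*r + 1)/2 + C

Use integration by parts with u = log(4*r + 2), dv = dr.
Then du = 4/(4*r + 2) dr and v = r.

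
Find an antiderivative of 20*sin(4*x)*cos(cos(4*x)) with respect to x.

-5*sin(cos(4*x)) + C

Let u = cos(4*x), so du = (-4*sin(4*x)) dx.
Rewriting, the integral becomes -5·∫ cos(u) du = -5·sin(u).
Substituting back, u = cos(4*x).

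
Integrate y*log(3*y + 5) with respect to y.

Use integration by parts with u = log(3*y + 5), dv = y dy.
Then du = 3/(3*y + 5) dy and v = y**2/2.

y**2*log(3*y + 5)/2 - y**2/4 + 5*y/6 - 25*log(3*y + 5)/18 + C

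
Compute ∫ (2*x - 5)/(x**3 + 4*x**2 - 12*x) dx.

Factor the denominator: x*(x - 2)*(x + 6).
Partial-fraction decomposition: -17/(48*(x + 6)) - 1/(16*(x - 2)) + 5/(12*x).
Integrate each term: A/(x−a) contributes A·log|x−a|.

5*log(x)/12 - log(x - 2)/16 - 17*log(x + 6)/48 + C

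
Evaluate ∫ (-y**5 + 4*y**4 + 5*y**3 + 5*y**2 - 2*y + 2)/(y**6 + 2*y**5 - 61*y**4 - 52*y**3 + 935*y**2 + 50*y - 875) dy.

-429*log(y - 5)/1600 + 13*log(y - 1)/1536 - log(y + 1)/192 + 5137*log(y + 5)/4800 - 2773*log(y + 7)/1536 - 13/(320*y - 1600) + C

Factor the denominator: (y - 5)**2*(y - 1)*(y + 1)*(y + 5)*(y + 7).
Partial-fraction decomposition: -2773/(1536*(y + 7)) + 5137/(4800*(y + 5)) - 1/(192*(y + 1)) + 13/(1536*(y - 1)) - 429/(1600*(y - 5)) + 13/(320*(y - 5)**2).
Integrate each term; A/(y−a) gives A·log|y−a|; A/(y−a)² gives −A/(y−a).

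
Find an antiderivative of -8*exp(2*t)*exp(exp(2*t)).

Let u = exp(2*t), so du = (2*exp(2*t)) dt.
Rewriting, the integral becomes -4·∫ e^u du = -4·e^u.
Substituting back, u = exp(2*t).

-4*exp(exp(2*t)) + C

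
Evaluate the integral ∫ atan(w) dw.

Use integration by parts with u = arctan(w), dv = dw.
Then du = 1/(w**2 + 1) dw.

w*atan(w) - log(w**2 + 1)/2 + C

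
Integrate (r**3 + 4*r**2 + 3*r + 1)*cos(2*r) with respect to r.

r**3*sin(2*r)/2 + 2*r**2*sin(2*r) + 3*r**2*cos(2*r)/4 + 3*r*sin(2*r)/4 + 2*r*cos(2*r) - sin(2*r)/2 + 3*cos(2*r)/8 + C

Use integration by parts with u = r**3 + 4*r**2 + 3*r + 1, dv = cos(2*r) dr, so v = sin(2*r)/2.
Apply parts 3 times (tabular method): alternate signs, differentiate u down to 0, integrate dv up.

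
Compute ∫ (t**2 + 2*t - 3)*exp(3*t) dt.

(9*t**2 + 12*t - 31)*exp(3*t)/27 + C

Use integration by parts with u = t**2 + 2*t - 3, dv = exp(3*t) dt, so v = exp(3*t)/3.
Apply parts 2 times (tabular method): alternate signs, differentiate u down to 0, integrate dv up.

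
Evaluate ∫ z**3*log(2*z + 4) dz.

z**4*log(2*z + 4)/4 - z**4/16 + z**3/6 - z**2/2 + 2*z - 4*log(z + 2) + C

Use integration by parts with u = log(2*z + 4), dv = z**3 dz.
Then du = 2/(2*z + 4) dz and v = z**4/4.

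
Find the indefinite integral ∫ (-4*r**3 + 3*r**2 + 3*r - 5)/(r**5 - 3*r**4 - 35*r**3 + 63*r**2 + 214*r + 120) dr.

-743*log(r - 6)/1078 + 67*log(r - 4)/150 - 2113*log(r + 1)/19600 + 185*log(r + 5)/528 + 1/(140*r + 140) + C

Factor the denominator: (r - 6)*(r - 4)*(r + 1)**2*(r + 5).
Partial-fraction decomposition: 185/(528*(r + 5)) - 2113/(19600*(r + 1)) - 1/(140*(r + 1)**2) + 67/(150*(r - 4)) - 743/(1078*(r - 6)).
Integrate each term; A/(r−a) gives A·log|r−a|; A/(r−a)² gives −A/(r−a).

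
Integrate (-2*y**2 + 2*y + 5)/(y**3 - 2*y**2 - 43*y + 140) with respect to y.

Factor the denominator: (y - 5)*(y - 4)*(y + 7).
Partial-fraction decomposition: -107/(132*(y + 7)) + 19/(11*(y - 4)) - 35/(12*(y - 5)).
Integrate each term: A/(y−a) contributes A·log|y−a|.

-35*log(y - 5)/12 + 19*log(y - 4)/11 - 107*log(y + 7)/132 + C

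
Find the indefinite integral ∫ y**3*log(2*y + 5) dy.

Use integration by parts with u = log(2*y + 5), dv = y**3 dy.
Then du = 2/(2*y + 5) dy and v = y**4/4.

y**4*log(2*y + 5)/4 - y**4/16 + 5*y**3/24 - 25*y**2/32 + 125*y/32 - 625*log(2*y + 5)/64 + C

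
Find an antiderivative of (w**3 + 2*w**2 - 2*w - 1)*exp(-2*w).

(-4*w**3 - 14*w**2 - 6*w + 1)*exp(-2*w)/8 + C

Use integration by parts with u = w**3 + 2*w**2 - 2*w - 1, dv = exp(-2*w) dw, so v = -exp(-2*w)/2.
Apply parts 3 times (tabular method): alternate signs, differentiate u down to 0, integrate dv up.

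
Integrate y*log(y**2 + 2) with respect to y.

Let u = y**2 + 2, so du = (2*y) dy.
The integral becomes (1/2)·∫ log(u) du; integrate by parts with u′=log(u), dv′=du.

y**2*log(y**2 + 2)/2 - y**2/2 + log(y**2 + 2) + C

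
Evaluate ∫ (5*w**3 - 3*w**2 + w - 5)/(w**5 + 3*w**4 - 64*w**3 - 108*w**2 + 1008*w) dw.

-5*log(w)/1008 + 973*log(w - 6)/1872 - 271*log(w - 4)/880 + 1199*log(w + 6)/720 - 1874*log(w + 7)/1001 + C

Factor the denominator: w*(w - 6)*(w - 4)*(w + 6)*(w + 7).
Partial-fraction decomposition: -1874/(1001*(w + 7)) + 1199/(720*(w + 6)) - 271/(880*(w - 4)) + 973/(1872*(w - 6)) - 5/(1008*w).
Integrate each term: A/(w−a) contributes A·log|w−a|.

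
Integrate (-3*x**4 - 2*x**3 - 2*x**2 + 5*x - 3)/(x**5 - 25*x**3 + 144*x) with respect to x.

-log(x)/48 - 911*log(x - 4)/224 + 101*log(x - 3)/42 + 25*log(x + 3)/14 - 695*log(x + 4)/224 + C

Factor the denominator: x*(x - 4)*(x - 3)*(x + 3)*(x + 4).
Partial-fraction decomposition: -695/(224*(x + 4)) + 25/(14*(x + 3)) + 101/(42*(x - 3)) - 911/(224*(x - 4)) - 1/(48*x).
Integrate each term: A/(x−a) contributes A·log|x−a|.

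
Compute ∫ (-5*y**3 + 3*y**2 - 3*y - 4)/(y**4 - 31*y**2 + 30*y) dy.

Factor the denominator: y*(y - 5)*(y - 1)*(y + 6).
Partial-fraction decomposition: -601/(231*(y + 6)) + 9/(28*(y - 1)) - 569/(220*(y - 5)) - 2/(15*y).
Integrate each term: A/(y−a) contributes A·log|y−a|.

-2*log(y)/15 - 569*log(y - 5)/220 + 9*log(y - 1)/28 - 601*log(y + 6)/231 + C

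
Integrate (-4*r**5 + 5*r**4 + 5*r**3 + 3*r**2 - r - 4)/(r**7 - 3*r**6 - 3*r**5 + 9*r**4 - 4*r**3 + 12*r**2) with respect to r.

Factor the denominator: r**2*(r - 3)*(r - 2)*(r + 2)*(r**2 + 1).
Partial-fraction decomposition: 2*(8*r - 1)/(25*(r**2 + 1)) + 89/(200*(r + 2)) + 1/(40*(r - 2)) - 206/(225*(r - 3)) - 7/(36*r) - 1/(3*r**2).
Integrate each term; A/(r−a) gives A·log|r−a|; the (Br+D)/(r²+p²) term gives a log and an atan.

-7*log(r)/36 - 206*log(r - 3)/225 + log(r - 2)/40 + 89*log(r + 2)/200 + 8*log(r**2 + 1)/25 - 2*atan(r)/25 + 1/(3*r) + C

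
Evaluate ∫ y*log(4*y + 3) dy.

Use integration by parts with u = log(4*y + 3), dv = y dy.
Then du = 4/(4*y + 3) dy and v = y**2/2.

y**2*log(4*y + 3)/2 - y**2/4 + 3*y/8 - 9*log(4*y + 3)/32 + C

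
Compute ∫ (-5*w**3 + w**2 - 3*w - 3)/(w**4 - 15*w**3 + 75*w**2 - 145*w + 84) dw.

Factor the denominator: (w - 7)*(w - 4)*(w - 3)*(w - 1).
Partial-fraction decomposition: 5/(18*(w - 1)) - 69/(4*(w - 3)) + 319/(9*(w - 4)) - 845/(36*(w - 7)).
Integrate each term: A/(w−a) contributes A·log|w−a|.

-845*log(w - 7)/36 + 319*log(w - 4)/9 - 69*log(w - 3)/4 + 5*log(w - 1)/18 + C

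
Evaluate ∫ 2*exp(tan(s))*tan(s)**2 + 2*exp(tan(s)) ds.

2*exp(tan(s)) + C

Let u = tan(s), so du = (tan(s)**2 + 1) ds.
Rewriting, the integral becomes 2·∫ e^u du = 2·e^u.
Substituting back, u = tan(s).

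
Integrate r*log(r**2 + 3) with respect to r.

r**2*log(r**2 + 3)/2 - r**2/2 + 3*log(r**2 + 3)/2 + C

Let u = r**2 + 3, so du = (2*r) dr.
The integral becomes (1/2)·∫ log(u) du; integrate by parts with u′=log(u), dv′=du.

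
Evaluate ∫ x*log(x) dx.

Use integration by parts with u = log(x), dv = x dx.
Then du = 1/x dx and v = x**2/2.

x**2*log(x)/2 - x**2/4 + C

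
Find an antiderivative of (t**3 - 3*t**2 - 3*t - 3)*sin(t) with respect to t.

-t**3*cos(t) + 3*t**2*sin(t) + 3*t**2*cos(t) - 6*t*sin(t) + 9*t*cos(t) - 9*sin(t) - 3*cos(t) + C

Use integration by parts with u = t**3 - 3*t**2 - 3*t - 3, dv = sin(t) dt, so v = -cos(t).
Apply parts 3 times (tabular method): alternate signs, differentiate u down to 0, integrate dv up.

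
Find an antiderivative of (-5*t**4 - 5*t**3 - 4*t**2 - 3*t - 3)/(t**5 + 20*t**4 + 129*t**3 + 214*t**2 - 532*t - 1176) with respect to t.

-145*log(t - 2)/2592 + 53*log(t + 2)/400 - 5529*log(t + 6)/32 + 339602*log(t + 7)/2025 - 10468/(45*t + 315) + C

Factor the denominator: (t - 2)*(t + 2)*(t + 6)*(t + 7)**2.
Partial-fraction decomposition: 339602/(2025*(t + 7)) + 10468/(45*(t + 7)**2) - 5529/(32*(t + 6)) + 53/(400*(t + 2)) - 145/(2592*(t - 2)).
Integrate each term; A/(t−a) gives A·log|t−a|; A/(t−a)² gives −A/(t−a).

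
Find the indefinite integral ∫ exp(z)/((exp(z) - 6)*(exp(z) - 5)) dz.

Let u = e^z, du = e^z dz.
The integral becomes ∫ du/((u-5)(u-6)); decompose into partial fractions.

log(exp(z) - 6) - log(exp(z) - 5) + C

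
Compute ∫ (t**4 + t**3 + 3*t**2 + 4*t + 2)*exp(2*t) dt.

(4*t**4 - 4*t**3 + 18*t**2 - 2*t + 9)*exp(2*t)/8 + C

Use integration by parts with u = t**4 + t**3 + 3*t**2 + 4*t + 2, dv = exp(2*t) dt, so v = exp(2*t)/2.
Apply parts 4 times (tabular method): alternate signs, differentiate u down to 0, integrate dv up.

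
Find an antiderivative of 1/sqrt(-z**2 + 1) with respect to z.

asin(z) + C

Substitute z = sin(θ), so dz = cos(θ) dθ and the radical becomes sqrt(-z**2 + 1) = cos(θ) by the Pythagorean identity.
Integrate the resulting trig expression in θ, then back-substitute θ = asin(z), sin(θ) = z, cos(θ) = sqrt(-z**2 + 1) (absorbing any constant into C).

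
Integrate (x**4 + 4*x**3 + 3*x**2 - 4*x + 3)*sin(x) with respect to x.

Use integration by parts with u = x**4 + 4*x**3 + 3*x**2 - 4*x + 3, dv = sin(x) dx, so v = -cos(x).
Apply parts 4 times (tabular method): alternate signs, differentiate u down to 0, integrate dv up.

-x**4*cos(x) + 4*x**3*sin(x) - 4*x**3*cos(x) + 12*x**2*sin(x) + 9*x**2*cos(x) - 18*x*sin(x) + 28*x*cos(x) - 28*sin(x) - 21*cos(x) + C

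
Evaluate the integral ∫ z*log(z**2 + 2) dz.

z**2*log(z**2 + 2)/2 - z**2/2 + log(z**2 + 2) + C

Let u = z**2 + 2, so du = (2*z) dz.
The integral becomes (1/2)·∫ log(u) du; integrate by parts with u′=log(u), dv′=du.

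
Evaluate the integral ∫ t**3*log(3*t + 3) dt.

t**4*log(3*t + 3)/4 - t**4/16 + t**3/12 - t**2/8 + t/4 - log(t + 1)/4 + C

Use integration by parts with u = log(3*t + 3), dv = t**3 dt.
Then du = 3/(3*t + 3) dt and v = t**4/4.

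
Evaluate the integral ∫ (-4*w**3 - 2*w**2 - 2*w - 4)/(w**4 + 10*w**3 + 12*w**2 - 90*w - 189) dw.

-17*log(w - 3)/45 + 317*log(w + 3)/72 - 321*log(w + 7)/40 + 23/(6*w + 18) + C

Factor the denominator: (w - 3)*(w + 3)**2*(w + 7).
Partial-fraction decomposition: -321/(40*(w + 7)) + 317/(72*(w + 3)) - 23/(6*(w + 3)**2) - 17/(45*(w - 3)).
Integrate each term; A/(w−a) gives A·log|w−a|; A/(w−a)² gives −A/(w−a).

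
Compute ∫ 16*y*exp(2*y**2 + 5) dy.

Let u = 2*y**2 + 5, so du = (4*y) dy.
Rewriting, the integral becomes 4·∫ e^u du = 4·e^u.
Substituting back, u = 2*y**2 + 5.

4*exp(2*y**2 + 5) + C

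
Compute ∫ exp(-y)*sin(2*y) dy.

-exp(-y)*sin(2*y)/5 - 2*exp(-y)*cos(2*y)/5 + C

Let I denote the integral. Integrate by parts with u = sin(2*y), dv = exp(-y) dy, so v = -exp(-y): I = -exp(-y)*sin(2*y) + 2·∫ exp(-y)*cos(2*y) dy.
Apply parts again with u = cos(2*y), dv = exp(-y) dy: ∫ exp(-y)*cos(2*y) dy = -exp(-y)*cos(2*y) − 2·I. Substituting back brings back I: I = -exp(-y)*sin(2*y) - 2*exp(-y)*cos(2*y) − 4·I.
Solving for I: (1 + 4)·I equals the remaining terms, so I = (1/5)·(-exp(-y)*sin(2*y) - 2*exp(-y)*cos(2*y)).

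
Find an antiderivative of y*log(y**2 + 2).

Let u = y**2 + 2, so du = (2*y) dy.
The integral becomes (1/2)·∫ log(u) du; integrate by parts with u′=log(u), dv′=du.

y**2*log(y**2 + 2)/2 - y**2/2 + log(y**2 + 2) + C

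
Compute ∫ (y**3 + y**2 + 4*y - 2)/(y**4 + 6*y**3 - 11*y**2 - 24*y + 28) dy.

log(y - 2)/2 - log(y - 1)/6 - 7*log(y + 2)/30 + 9*log(y + 7)/10 + C

Factor the denominator: (y - 2)*(y - 1)*(y + 2)*(y + 7).
Partial-fraction decomposition: 9/(10*(y + 7)) - 7/(30*(y + 2)) - 1/(6*(y - 1)) + 1/(2*(y - 2)).
Integrate each term: A/(y−a) contributes A·log|y−a|.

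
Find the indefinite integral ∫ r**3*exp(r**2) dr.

(r**2 - 1)*exp(r**2)/2 + C

Let u = r², du = 2r dr; rewrite as (1/2)∫ u^1·exp(1u) du.
Now integrate by parts 1 time.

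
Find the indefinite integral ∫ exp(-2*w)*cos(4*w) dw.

exp(-2*w)*sin(4*w)/5 - exp(-2*w)*cos(4*w)/10 + C

Let I denote the integral. Integrate by parts with u = cos(4*w), dv = exp(-2*w) dw, so v = -exp(-2*w)/2: I = -exp(-2*w)*cos(4*w)/2 − 2·∫ exp(-2*w)*sin(4*w) dw.
Apply parts again with u = sin(4*w), dv = exp(-2*w) dw: ∫ exp(-2*w)*sin(4*w) dw = -exp(-2*w)*sin(4*w)/2 + 2·I. Substituting back brings back I: I = exp(-2*w)*sin(4*w) - exp(-2*w)*cos(4*w)/2 − 4·I.
Solving for I: (1 + 4)·I equals the remaining terms, so I = (1/5)·(exp(-2*w)*sin(4*w) - exp(-2*w)*cos(4*w)/2).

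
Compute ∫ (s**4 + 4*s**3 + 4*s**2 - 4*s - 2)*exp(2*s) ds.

(2*s**4 + 4*s**3 + 2*s**2 - 10*s + 1)*exp(2*s)/4 + C

Use integration by parts with u = s**4 + 4*s**3 + 4*s**2 - 4*s - 2, dv = exp(2*s) ds, so v = exp(2*s)/2.
Apply parts 4 times (tabular method): alternate signs, differentiate u down to 0, integrate dv up.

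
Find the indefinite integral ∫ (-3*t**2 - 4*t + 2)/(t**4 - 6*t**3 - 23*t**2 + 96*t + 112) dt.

-173*log(t - 7)/264 + 31*log(t - 4)/60 + log(t + 1)/40 + 5*log(t + 4)/44 + C

Factor the denominator: (t - 7)*(t - 4)*(t + 1)*(t + 4).
Partial-fraction decomposition: 5/(44*(t + 4)) + 1/(40*(t + 1)) + 31/(60*(t - 4)) - 173/(264*(t - 7)).
Integrate each term: A/(t−a) contributes A·log|t−a|.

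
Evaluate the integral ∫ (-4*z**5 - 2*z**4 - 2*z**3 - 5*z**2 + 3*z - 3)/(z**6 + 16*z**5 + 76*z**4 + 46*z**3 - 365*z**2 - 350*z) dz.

3*log(z)/350 - 193*log(z - 2)/2646 - 7*log(z + 1)/288 + 1475939*log(z + 5)/39200 - 62843*log(z + 7)/1512 + 11357/(280*z + 1400) + C

Factor the denominator: z*(z - 2)*(z + 1)*(z + 5)**2*(z + 7).
Partial-fraction decomposition: -62843/(1512*(z + 7)) + 1475939/(39200*(z + 5)) - 11357/(280*(z + 5)**2) - 7/(288*(z + 1)) - 193/(2646*(z - 2)) + 3/(350*z).
Integrate each term; A/(z−a) gives A·log|z−a|; A/(z−a)² gives −A/(z−a).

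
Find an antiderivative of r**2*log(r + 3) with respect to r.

r**3*log(r + 3)/3 - r**3/9 + r**2/2 - 3*r + 9*log(r + 3) + C

Use integration by parts with u = log(r + 3), dv = r**2 dr.
Then du = 1/(r + 3) dr and v = r**3/3.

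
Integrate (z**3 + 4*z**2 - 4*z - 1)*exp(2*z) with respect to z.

Use integration by parts with u = z**3 + 4*z**2 - 4*z - 1, dv = exp(2*z) dz, so v = exp(2*z)/2.
Apply parts 3 times (tabular method): alternate signs, differentiate u down to 0, integrate dv up.

(4*z**3 + 10*z**2 - 26*z + 9)*exp(2*z)/8 + C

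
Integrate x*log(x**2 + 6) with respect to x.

Let u = x**2 + 6, so du = (2*x) dx.
The integral becomes (1/2)·∫ log(u) du; integrate by parts with u′=log(u), dv′=du.

x**2*log(x**2 + 6)/2 - x**2/2 + 3*log(x**2 + 6) + C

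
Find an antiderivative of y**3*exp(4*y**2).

Let u = y², du = 2y dy; rewrite as (1/2)∫ u^1·exp(4u) du.
Now integrate by parts 1 time.

(4*y**2 - 1)*exp(4*y**2)/32 + C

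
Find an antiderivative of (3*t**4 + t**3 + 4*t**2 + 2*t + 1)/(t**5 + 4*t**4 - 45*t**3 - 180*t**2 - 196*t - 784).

7757*log(t - 7)/8162 - 761*log(t + 4)/660 + 7043*log(t + 7)/2226 + 41*log(t**2 + 4)/2120 - 31*atan(t/2)/530 + C

Factor the denominator: (t - 7)*(t + 4)*(t + 7)*(t**2 + 4).
Partial-fraction decomposition: (41*t - 124)/(1060*(t**2 + 4)) + 7043/(2226*(t + 7)) - 761/(660*(t + 4)) + 7757/(8162*(t - 7)).
Integrate each term; A/(t−a) gives A·log|t−a|; the (Bt+D)/(t²+p²) term gives a log and an atan.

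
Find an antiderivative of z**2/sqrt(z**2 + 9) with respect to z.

Substitute z = 3·tan(θ), so dz = 3·sec(θ)^2 dθ and the radical becomes sqrt(z**2 + 9) = 3·sec(θ) by the Pythagorean identity.
Integrate the resulting trig expression in θ, then back-substitute tan(θ) = z/3, sec(θ) = sqrt(z**2 + 9)/3 (absorbing any constant into C).

z*sqrt(z**2 + 9)/2 - 9*log(z + sqrt(z**2 + 9))/2 + C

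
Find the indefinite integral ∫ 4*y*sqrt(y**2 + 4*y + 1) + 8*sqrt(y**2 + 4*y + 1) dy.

4*(y**2 + 4*y + 1)**(3/2)/3 + C

Let u = y**2 + 4*y + 1, so du = (2*y + 4) dy.
Rewriting, the integral becomes 2·∫ √u du = 2·(2/3)u^(3/2).
Substituting back, u = y**2 + 4*y + 1.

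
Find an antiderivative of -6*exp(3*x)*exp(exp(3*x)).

-2*exp(exp(3*x)) + C

Let u = exp(3*x), so du = (3*exp(3*x)) dx.
Rewriting, the integral becomes -2·∫ e^u du = -2·e^u.
Substituting back, u = exp(3*x).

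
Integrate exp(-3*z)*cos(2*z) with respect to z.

2*exp(-3*z)*sin(2*z)/13 - 3*exp(-3*z)*cos(2*z)/13 + C

Let I denote the integral. Integrate by parts with u = cos(2*z), dv = exp(-3*z) dz, so v = -exp(-3*z)/3: I = -exp(-3*z)*cos(2*z)/3 − (2/3)·∫ exp(-3*z)*sin(2*z) dz.
Apply parts again with u = sin(2*z), dv = exp(-3*z) dz: ∫ exp(-3*z)*sin(2*z) dz = -exp(-3*z)*sin(2*z)/3 + (2/3)·I. Substituting back brings back I: I = 2*exp(-3*z)*sin(2*z)/9 - exp(-3*z)*cos(2*z)/3 − (4/9)·I.
Solving for I: (1 + 4/9)·I equals the remaining terms, so I = (9/13)·(2*exp(-3*z)*sin(2*z)/9 - exp(-3*z)*cos(2*z)/3).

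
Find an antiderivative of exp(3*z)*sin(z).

Let I denote the integral. Integrate by parts with u = sin(z), dv = exp(3*z) dz, so v = exp(3*z)/3: I = exp(3*z)*sin(z)/3 − (1/3)·∫ exp(3*z)*cos(z) dz.
Apply parts again with u = cos(z), dv = exp(3*z) dz: ∫ exp(3*z)*cos(z) dz = exp(3*z)*cos(z)/3 + (1/3)·I. Substituting back brings back I: I = exp(3*z)*sin(z)/3 - exp(3*z)*cos(z)/9 − (1/9)·I.
Solving for I: (1 + 1/9)·I equals the remaining terms, so I = (9/10)·(exp(3*z)*sin(z)/3 - exp(3*z)*cos(z)/9).

3*exp(3*z)*sin(z)/10 - exp(3*z)*cos(z)/10 + C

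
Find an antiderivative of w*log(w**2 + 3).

Let u = w**2 + 3, so du = (2*w) dw.
The integral becomes (1/2)·∫ log(u) du; integrate by parts with u′=log(u), dv′=du.

w**2*log(w**2 + 3)/2 - w**2/2 + 3*log(w**2 + 3)/2 + C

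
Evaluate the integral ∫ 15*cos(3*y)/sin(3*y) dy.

Let u = sin(3*y), so du = (3*cos(3*y)) dy.
Rewriting, the integral becomes 5·∫ 1/u du = 5·log(u).
Substituting back, u = sin(3*y).

5*log(sin(3*y)) + C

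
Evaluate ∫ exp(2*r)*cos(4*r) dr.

Let I denote the integral. Integrate by parts with u = cos(4*r), dv = exp(2*r) dr, so v = exp(2*r)/2: I = exp(2*r)*cos(4*r)/2 + 2·∫ exp(2*r)*sin(4*r) dr.
Apply parts again with u = sin(4*r), dv = exp(2*r) dr: ∫ exp(2*r)*sin(4*r) dr = exp(2*r)*sin(4*r)/2 − 2·I. Substituting back brings back I: I = exp(2*r)*sin(4*r) + exp(2*r)*cos(4*r)/2 − 4·I.
Solving for I: (1 + 4)·I equals the remaining terms, so I = (1/5)·(exp(2*r)*sin(4*r) + exp(2*r)*cos(4*r)/2).

exp(2*r)*sin(4*r)/5 + exp(2*r)*cos(4*r)/10 + C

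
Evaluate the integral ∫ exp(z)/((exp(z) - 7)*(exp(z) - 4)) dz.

Let u = e^z, du = e^z dz.
The integral becomes ∫ du/((u-4)(u-7)); decompose into partial fractions.

log(exp(z) - 7)/3 - log(exp(z) - 4)/3 + C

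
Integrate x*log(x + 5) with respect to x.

x**2*log(x + 5)/2 - x**2/4 + 5*x/2 - 25*log(x + 5)/2 + C

Use integration by parts with u = log(x + 5), dv = x dx.
Then du = 1/(x + 5) dx and v = x**2/2.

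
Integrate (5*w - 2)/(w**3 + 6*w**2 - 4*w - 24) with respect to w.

log(w - 2)/4 + 3*log(w + 2)/4 - log(w + 6) + C

Factor the denominator: (w - 2)*(w + 2)*(w + 6).
Partial-fraction decomposition: -1/(w + 6) + 3/(4*(w + 2)) + 1/(4*(w - 2)).
Integrate each term: A/(w−a) contributes A·log|w−a|.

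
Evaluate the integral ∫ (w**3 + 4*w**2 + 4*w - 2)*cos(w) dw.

Use integration by parts with u = w**3 + 4*w**2 + 4*w - 2, dv = cos(w) dw, so v = sin(w).
Apply parts 3 times (tabular method): alternate signs, differentiate u down to 0, integrate dv up.

w**3*sin(w) + 4*w**2*sin(w) + 3*w**2*cos(w) - 2*w*sin(w) + 8*w*cos(w) - 10*sin(w) - 2*cos(w) + C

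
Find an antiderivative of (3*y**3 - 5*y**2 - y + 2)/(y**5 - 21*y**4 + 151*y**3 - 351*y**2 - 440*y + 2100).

779*log(y - 7)/36 - 58*log(y - 6) + 7129*log(y - 5)/196 - 5*log(y + 2)/441 - 247/(14*y - 70) + C

Factor the denominator: (y - 7)*(y - 6)*(y - 5)**2*(y + 2).
Partial-fraction decomposition: -5/(441*(y + 2)) + 7129/(196*(y - 5)) + 247/(14*(y - 5)**2) - 58/(y - 6) + 779/(36*(y - 7)).
Integrate each term; A/(y−a) gives A·log|y−a|; A/(y−a)² gives −A/(y−a).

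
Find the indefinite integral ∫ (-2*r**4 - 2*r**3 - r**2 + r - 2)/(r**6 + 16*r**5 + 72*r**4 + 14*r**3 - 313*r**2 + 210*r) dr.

Factor the denominator: r*(r - 1)**2*(r + 5)*(r + 6)*(r + 7).
Partial-fraction decomposition: 2087/(448*(r + 7)) - 1102/(147*(r + 6)) + 43/(15*(r + 5)) - 179/(9408*(r - 1)) - 1/(56*(r - 1)**2) - 1/(105*r).
Integrate each term; A/(r−a) gives A·log|r−a|; A/(r−a)² gives −A/(r−a).

-log(r)/105 - 179*log(r - 1)/9408 + 43*log(r + 5)/15 - 1102*log(r + 6)/147 + 2087*log(r + 7)/448 + 1/(56*r - 56) + C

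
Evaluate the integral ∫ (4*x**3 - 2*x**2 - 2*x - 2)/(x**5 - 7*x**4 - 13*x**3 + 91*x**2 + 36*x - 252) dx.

629*log(x - 7)/900 - 41*log(x - 3)/60 + 9*log(x - 2)/50 + 19*log(x + 2)/90 - 61*log(x + 3)/150 + C

Factor the denominator: (x - 7)*(x - 3)*(x - 2)*(x + 2)*(x + 3).
Partial-fraction decomposition: -61/(150*(x + 3)) + 19/(90*(x + 2)) + 9/(50*(x - 2)) - 41/(60*(x - 3)) + 629/(900*(x - 7)).
Integrate each term: A/(x−a) contributes A·log|x−a|.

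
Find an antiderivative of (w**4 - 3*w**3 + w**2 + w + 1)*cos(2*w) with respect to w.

Use integration by parts with u = w**4 - 3*w**3 + w**2 + w + 1, dv = cos(2*w) dw, so v = sin(2*w)/2.
Apply parts 4 times (tabular method): alternate signs, differentiate u down to 0, integrate dv up.

w**4*sin(2*w)/2 - 3*w**3*sin(2*w)/2 + w**3*cos(2*w) - w**2*sin(2*w) - 9*w**2*cos(2*w)/4 + 11*w*sin(2*w)/4 - w*cos(2*w) + sin(2*w) + 11*cos(2*w)/8 + C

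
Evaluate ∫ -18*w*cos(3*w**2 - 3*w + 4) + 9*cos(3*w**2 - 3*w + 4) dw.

-3*sin(3*w**2 - 3*w + 4) + C

Let u = 3*w**2 - 3*w + 4, so du = (6*w - 3) dw.
Rewriting, the integral becomes -3·∫ cos(u) du = -3·sin(u).
Substituting back, u = 3*w**2 - 3*w + 4.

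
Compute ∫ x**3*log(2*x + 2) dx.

Use integration by parts with u = log(2*x + 2), dv = x**3 dx.
Then du = 2/(2*x + 2) dx and v = x**4/4.

x**4*log(2*x + 2)/4 - x**4/16 + x**3/12 - x**2/8 + x/4 - log(x + 1)/4 + C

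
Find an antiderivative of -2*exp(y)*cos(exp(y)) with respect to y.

Let u = exp(y), so du = (exp(y)) dy.
Rewriting, the integral becomes -2·∫ cos(u) du = -2·sin(u).
Substituting back, u = exp(y).

-2*sin(exp(y)) + C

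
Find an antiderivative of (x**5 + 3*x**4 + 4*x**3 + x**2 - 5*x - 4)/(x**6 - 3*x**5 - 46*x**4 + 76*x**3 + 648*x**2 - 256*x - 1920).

1253*log(x - 6)/320 - 1832*log(x - 5)/567 + 17*log(x - 2)/288 + 3*log(x + 2)/448 + 809*log(x + 4)/3240 + 4/(9*x + 36) + C

Factor the denominator: (x - 6)*(x - 5)*(x - 2)*(x + 2)*(x + 4)**2.
Partial-fraction decomposition: 809/(3240*(x + 4)) - 4/(9*(x + 4)**2) + 3/(448*(x + 2)) + 17/(288*(x - 2)) - 1832/(567*(x - 5)) + 1253/(320*(x - 6)).
Integrate each term; A/(x−a) gives A·log|x−a|; A/(x−a)² gives −A/(x−a).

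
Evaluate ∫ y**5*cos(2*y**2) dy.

Let u = y², du = 2y dy; rewrite as (1/2)∫ u^2·cos(2u) du.
Now integrate by parts 2 times.

y**4*sin(2*y**2)/4 + y**2*cos(2*y**2)/4 - sin(2*y**2)/8 + C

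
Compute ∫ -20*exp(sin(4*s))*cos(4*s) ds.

Let u = sin(4*s), so du = (4*cos(4*s)) ds.
Rewriting, the integral becomes -5·∫ e^u du = -5·e^u.
Substituting back, u = sin(4*s).

-5*exp(sin(4*s)) + C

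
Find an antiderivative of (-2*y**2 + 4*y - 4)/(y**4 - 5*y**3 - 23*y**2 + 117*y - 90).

Factor the denominator: (y - 6)*(y - 3)*(y - 1)*(y + 5).
Partial-fraction decomposition: 37/(264*(y + 5)) - 1/(30*(y - 1)) + 5/(24*(y - 3)) - 52/(165*(y - 6)).
Integrate each term: A/(y−a) contributes A·log|y−a|.

-52*log(y - 6)/165 + 5*log(y - 3)/24 - log(y - 1)/30 + 37*log(y + 5)/264 + C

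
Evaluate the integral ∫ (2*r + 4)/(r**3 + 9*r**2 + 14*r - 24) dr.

6*log(r - 1)/35 + 2*log(r + 4)/5 - 4*log(r + 6)/7 + C

Factor the denominator: (r - 1)*(r + 4)*(r + 6).
Partial-fraction decomposition: -4/(7*(r + 6)) + 2/(5*(r + 4)) + 6/(35*(r - 1)).
Integrate each term: A/(r−a) contributes A·log|r−a|.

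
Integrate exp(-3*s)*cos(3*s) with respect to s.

Let I denote the integral. Integrate by parts with u = cos(3*s), dv = exp(-3*s) ds, so v = -exp(-3*s)/3: I = -exp(-3*s)*cos(3*s)/3 − ∫ exp(-3*s)*sin(3*s) ds.
Apply parts again with u = sin(3*s), dv = exp(-3*s) ds: ∫ exp(-3*s)*sin(3*s) ds = -exp(-3*s)*sin(3*s)/3 + I. Substituting back brings back I: I = exp(-3*s)*sin(3*s)/3 - exp(-3*s)*cos(3*s)/3 − I.
Solving for I: (1 + 1)·I equals the remaining terms, so I = (1/2)·(exp(-3*s)*sin(3*s)/3 - exp(-3*s)*cos(3*s)/3).

exp(-3*s)*sin(3*s)/6 - exp(-3*s)*cos(3*s)/6 + C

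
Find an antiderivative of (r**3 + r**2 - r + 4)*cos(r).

Use integration by parts with u = r**3 + r**2 - r + 4, dv = cos(r) dr, so v = sin(r).
Apply parts 3 times (tabular method): alternate signs, differentiate u down to 0, integrate dv up.

r**3*sin(r) + r**2*sin(r) + 3*r**2*cos(r) - 7*r*sin(r) + 2*r*cos(r) + 2*sin(r) - 7*cos(r) + C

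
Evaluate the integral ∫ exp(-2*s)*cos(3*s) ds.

Let I denote the integral. Integrate by parts with u = cos(3*s), dv = exp(-2*s) ds, so v = -exp(-2*s)/2: I = -exp(-2*s)*cos(3*s)/2 − (3/2)·∫ exp(-2*s)*sin(3*s) ds.
Apply parts again with u = sin(3*s), dv = exp(-2*s) ds: ∫ exp(-2*s)*sin(3*s) ds = -exp(-2*s)*sin(3*s)/2 + (3/2)·I. Substituting back brings back I: I = 3*exp(-2*s)*sin(3*s)/4 - exp(-2*s)*cos(3*s)/2 − (9/4)·I.
Solving for I: (1 + 9/4)·I equals the remaining terms, so I = (4/13)·(3*exp(-2*s)*sin(3*s)/4 - exp(-2*s)*cos(3*s)/2).

3*exp(-2*s)*sin(3*s)/13 - 2*exp(-2*s)*cos(3*s)/13 + C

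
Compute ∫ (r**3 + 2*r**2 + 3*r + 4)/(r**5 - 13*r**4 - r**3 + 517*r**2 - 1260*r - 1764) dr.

Factor the denominator: (r - 7)**2*(r - 6)*(r + 1)*(r + 6).
Partial-fraction decomposition: -79/(5070*(r + 6)) - 1/(1120*(r + 1)) + 155/(42*(r - 6)) - 19869/(5408*(r - 7)) + 233/(52*(r - 7)**2).
Integrate each term; A/(r−a) gives A·log|r−a|; A/(r−a)² gives −A/(r−a).

-19869*log(r - 7)/5408 + 155*log(r - 6)/42 - log(r + 1)/1120 - 79*log(r + 6)/5070 - 233/(52*r - 364) + C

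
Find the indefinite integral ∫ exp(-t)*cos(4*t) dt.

Let I denote the integral. Integrate by parts with u = cos(4*t), dv = exp(-t) dt, so v = -exp(-t): I = -exp(-t)*cos(4*t) − 4·∫ exp(-t)*sin(4*t) dt.
Apply parts again with u = sin(4*t), dv = exp(-t) dt: ∫ exp(-t)*sin(4*t) dt = -exp(-t)*sin(4*t) + 4·I. Substituting back brings back I: I = 4*exp(-t)*sin(4*t) - exp(-t)*cos(4*t) − 16·I.
Solving for I: (1 + 16)·I equals the remaining terms, so I = (1/17)·(4*exp(-t)*sin(4*t) - exp(-t)*cos(4*t)).

4*exp(-t)*sin(4*t)/17 - exp(-t)*cos(4*t)/17 + C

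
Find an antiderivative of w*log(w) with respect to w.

Use integration by parts with u = log(w), dv = w dw.
Then du = 1/w dw and v = w**2/2.

w**2*log(w)/2 - w**2/4 + C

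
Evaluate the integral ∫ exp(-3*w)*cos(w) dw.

exp(-3*w)*sin(w)/10 - 3*exp(-3*w)*cos(w)/10 + C

Let I denote the integral. Integrate by parts with u = cos(w), dv = exp(-3*w) dw, so v = -exp(-3*w)/3: I = -exp(-3*w)*cos(w)/3 − (1/3)·∫ exp(-3*w)*sin(w) dw.
Apply parts again with u = sin(w), dv = exp(-3*w) dw: ∫ exp(-3*w)*sin(w) dw = -exp(-3*w)*sin(w)/3 + (1/3)·I. Substituting back brings back I: I = exp(-3*w)*sin(w)/9 - exp(-3*w)*cos(w)/3 − (1/9)·I.
Solving for I: (1 + 1/9)·I equals the remaining terms, so I = (9/10)·(exp(-3*w)*sin(w)/9 - exp(-3*w)*cos(w)/3).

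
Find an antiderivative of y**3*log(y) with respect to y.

y**4*log(y)/4 - y**4/16 + C

Use integration by parts with u = log(y), dv = y**3 dy.
Then du = 1/y dy and v = y**4/4.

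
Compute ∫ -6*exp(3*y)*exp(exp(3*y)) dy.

-2*exp(exp(3*y)) + C

Let u = exp(3*y), so du = (3*exp(3*y)) dy.
Rewriting, the integral becomes -2·∫ e^u du = -2·e^u.
Substituting back, u = exp(3*y).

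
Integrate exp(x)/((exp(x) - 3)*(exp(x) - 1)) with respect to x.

Let u = e^x, du = e^x dx.
The integral becomes ∫ du/((u-3)(u-1)); decompose into partial fractions.

log(exp(x) - 3)/2 - log(exp(x) - 1)/2 + C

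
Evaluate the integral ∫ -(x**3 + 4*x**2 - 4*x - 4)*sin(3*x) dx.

x**3*cos(3*x)/3 - x**2*sin(3*x)/3 + 4*x**2*cos(3*x)/3 - 8*x*sin(3*x)/9 - 14*x*cos(3*x)/9 + 14*sin(3*x)/27 - 44*cos(3*x)/27 + C

Use integration by parts with u = x**3 + 4*x**2 - 4*x - 4, dv = -sin(3*x) dx, so v = cos(3*x)/3.
Apply parts 3 times (tabular method): alternate signs, differentiate u down to 0, integrate dv up.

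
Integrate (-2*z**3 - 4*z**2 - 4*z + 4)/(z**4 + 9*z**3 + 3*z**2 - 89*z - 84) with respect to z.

Factor the denominator: (z - 3)*(z + 1)*(z + 4)*(z + 7).
Partial-fraction decomposition: -29/(10*(z + 7)) + 4/(3*(z + 4)) - 1/(12*(z + 1)) - 7/(20*(z - 3)).
Integrate each term: A/(z−a) contributes A·log|z−a|.

-7*log(z - 3)/20 - log(z + 1)/12 + 4*log(z + 4)/3 - 29*log(z + 7)/10 + C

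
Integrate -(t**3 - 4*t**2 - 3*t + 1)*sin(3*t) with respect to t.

t**3*cos(3*t)/3 - t**2*sin(3*t)/3 - 4*t**2*cos(3*t)/3 + 8*t*sin(3*t)/9 - 11*t*cos(3*t)/9 + 11*sin(3*t)/27 + 17*cos(3*t)/27 + C

Use integration by parts with u = t**3 - 4*t**2 - 3*t + 1, dv = -sin(3*t) dt, so v = cos(3*t)/3.
Apply parts 3 times (tabular method): alternate signs, differentiate u down to 0, integrate dv up.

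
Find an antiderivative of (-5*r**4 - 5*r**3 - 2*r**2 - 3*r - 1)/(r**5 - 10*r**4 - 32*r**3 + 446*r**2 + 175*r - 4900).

28141*log(r - 7)/4356 - 53*log(r - 5)/5 + 109*log(r + 4)/121 - 317*log(r + 5)/180 + 1730/(33*r - 231) + C

Factor the denominator: (r - 7)**2*(r - 5)*(r + 4)*(r + 5).
Partial-fraction decomposition: -317/(180*(r + 5)) + 109/(121*(r + 4)) - 53/(5*(r - 5)) + 28141/(4356*(r - 7)) - 1730/(33*(r - 7)**2).
Integrate each term; A/(r−a) gives A·log|r−a|; A/(r−a)² gives −A/(r−a).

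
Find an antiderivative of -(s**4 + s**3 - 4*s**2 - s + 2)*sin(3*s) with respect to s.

Use integration by parts with u = s**4 + s**3 - 4*s**2 - s + 2, dv = -sin(3*s) ds, so v = cos(3*s)/3.
Apply parts 4 times (tabular method): alternate signs, differentiate u down to 0, integrate dv up.

s**4*cos(3*s)/3 - 4*s**3*sin(3*s)/9 + s**3*cos(3*s)/3 - s**2*sin(3*s)/3 - 16*s**2*cos(3*s)/9 + 32*s*sin(3*s)/27 - 5*s*cos(3*s)/9 + 5*sin(3*s)/27 + 86*cos(3*s)/81 + C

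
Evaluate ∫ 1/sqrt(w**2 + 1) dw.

Substitute w = tan(θ), so dw = sec(θ)^2 dθ and the radical becomes sqrt(w**2 + 1) = sec(θ) by the Pythagorean identity.
Integrate the resulting trig expression in θ, then back-substitute tan(θ) = w, sec(θ) = sqrt(w**2 + 1) (absorbing any constant into C).

log(w + sqrt(w**2 + 1)) + C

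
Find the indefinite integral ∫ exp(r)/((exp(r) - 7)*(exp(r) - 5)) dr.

Let u = e^r, du = e^r dr.
The integral becomes ∫ du/((u-7)(u-5)); decompose into partial fractions.

log(exp(r) - 7)/2 - log(exp(r) - 5)/2 + C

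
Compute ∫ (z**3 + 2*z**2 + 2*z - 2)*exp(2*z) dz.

Use integration by parts with u = z**3 + 2*z**2 + 2*z - 2, dv = exp(2*z) dz, so v = exp(2*z)/2.
Apply parts 3 times (tabular method): alternate signs, differentiate u down to 0, integrate dv up.

(4*z**3 + 2*z**2 + 6*z - 11)*exp(2*z)/8 + C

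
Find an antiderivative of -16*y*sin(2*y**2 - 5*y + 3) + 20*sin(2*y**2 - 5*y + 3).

4*cos(2*y**2 - 5*y + 3) + C

Let u = 2*y**2 - 5*y + 3, so du = (4*y - 5) dy.
Rewriting, the integral becomes -4·∫ sin(u) du = -4·-cos(u).
Substituting back, u = 2*y**2 - 5*y + 3.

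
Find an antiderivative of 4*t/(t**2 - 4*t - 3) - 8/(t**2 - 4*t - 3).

2*log(t**2 - 4*t - 3) + C

Let u = t**2 - 4*t - 3, so du = (2*t - 4) dt.
Rewriting, the integral becomes 2·∫ 1/u du = 2·log(u).
Substituting back, u = t**2 - 4*t - 3.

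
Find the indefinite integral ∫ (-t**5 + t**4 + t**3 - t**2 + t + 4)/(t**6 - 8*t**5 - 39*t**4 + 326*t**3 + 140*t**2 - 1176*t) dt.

Factor the denominator: t*(t - 7)**2*(t - 2)*(t + 2)*(t + 6).
Partial-fraction decomposition: -4409/(16224*(t + 6)) + 19/(1296*(t + 2)) - 3/(800*(t - 2)) - 12337831/(16769025*(t - 7)) - 14101/(4095*(t - 7)**2) - 1/(294*t).
Integrate each term; A/(t−a) gives A·log|t−a|; A/(t−a)² gives −A/(t−a).

-log(t)/294 - 12337831*log(t - 7)/16769025 - 3*log(t - 2)/800 + 19*log(t + 2)/1296 - 4409*log(t + 6)/16224 + 14101/(4095*t - 28665) + C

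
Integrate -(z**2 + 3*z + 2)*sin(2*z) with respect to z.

z**2*cos(2*z)/2 - z*sin(2*z)/2 + 3*z*cos(2*z)/2 - 3*sin(2*z)/4 + 3*cos(2*z)/4 + C

Use integration by parts with u = z**2 + 3*z + 2, dv = -sin(2*z) dz, so v = cos(2*z)/2.
Apply parts 2 times (tabular method): alternate signs, differentiate u down to 0, integrate dv up.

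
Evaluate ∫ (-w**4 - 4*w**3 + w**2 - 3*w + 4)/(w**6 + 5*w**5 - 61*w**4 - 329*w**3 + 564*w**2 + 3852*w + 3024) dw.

-1247*log(w - 7)/13520 + 6*log(w - 4)/125 + 11*log(w + 1)/2000 - 7*log(w + 3)/180 + 14758*log(w + 6)/190125 + 187/(975*w + 5850) + C

Factor the denominator: (w - 7)*(w - 4)*(w + 1)*(w + 3)*(w + 6)**2.
Partial-fraction decomposition: 14758/(190125*(w + 6)) - 187/(975*(w + 6)**2) - 7/(180*(w + 3)) + 11/(2000*(w + 1)) + 6/(125*(w - 4)) - 1247/(13520*(w - 7)).
Integrate each term; A/(w−a) gives A·log|w−a|; A/(w−a)² gives −A/(w−a).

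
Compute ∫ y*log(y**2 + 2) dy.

y**2*log(y**2 + 2)/2 - y**2/2 + log(y**2 + 2) + C

Let u = y**2 + 2, so du = (2*y) dy.
The integral becomes (1/2)·∫ log(u) du; integrate by parts with u′=log(u), dv′=du.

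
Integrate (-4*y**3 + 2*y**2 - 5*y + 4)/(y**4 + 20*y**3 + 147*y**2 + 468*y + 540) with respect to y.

145*log(y + 3)/18 - 579*log(y + 5)/2 + 2497*log(y + 6)/9 - 970/(3*y + 18) + C

Factor the denominator: (y + 3)*(y + 5)*(y + 6)**2.
Partial-fraction decomposition: 2497/(9*(y + 6)) + 970/(3*(y + 6)**2) - 579/(2*(y + 5)) + 145/(18*(y + 3)).
Integrate each term; A/(y−a) gives A·log|y−a|; A/(y−a)² gives −A/(y−a).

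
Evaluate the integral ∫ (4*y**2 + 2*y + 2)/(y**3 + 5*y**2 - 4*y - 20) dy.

Factor the denominator: (y - 2)*(y + 2)*(y + 5).
Partial-fraction decomposition: 92/(21*(y + 5)) - 7/(6*(y + 2)) + 11/(14*(y - 2)).
Integrate each term: A/(y−a) contributes A·log|y−a|.

11*log(y - 2)/14 - 7*log(y + 2)/6 + 92*log(y + 5)/21 + C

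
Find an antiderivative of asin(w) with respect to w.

Use integration by parts with u = arcsin(w), dv = dw.
Then du = 1/sqrt(-w**2 + 1) dw.

w*asin(w) + sqrt(-w**2 + 1) + C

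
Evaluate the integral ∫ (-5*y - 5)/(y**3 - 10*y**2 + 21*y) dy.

Factor the denominator: y*(y - 7)*(y - 3).
Partial-fraction decomposition: 5/(3*(y - 3)) - 10/(7*(y - 7)) - 5/(21*y).
Integrate each term: A/(y−a) contributes A·log|y−a|.

-5*log(y)/21 - 10*log(y - 7)/7 + 5*log(y - 3)/3 + C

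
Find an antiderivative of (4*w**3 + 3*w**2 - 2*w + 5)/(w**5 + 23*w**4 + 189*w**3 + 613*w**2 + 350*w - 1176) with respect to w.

log(w - 1)/224 + 13*log(w + 4)/6 - 739*log(w + 6)/14 + 4859*log(w + 7)/96 - 201/(4*w + 28) + C

Factor the denominator: (w - 1)*(w + 4)*(w + 6)*(w + 7)**2.
Partial-fraction decomposition: 4859/(96*(w + 7)) + 201/(4*(w + 7)**2) - 739/(14*(w + 6)) + 13/(6*(w + 4)) + 1/(224*(w - 1)).
Integrate each term; A/(w−a) gives A·log|w−a|; A/(w−a)² gives −A/(w−a).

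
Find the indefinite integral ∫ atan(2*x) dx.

Use integration by parts with u = arctan(2*x), dv = dx.
Then du = 2/(4*x**2 + 1) dx.

x*atan(2*x) - log(4*x**2 + 1)/4 + C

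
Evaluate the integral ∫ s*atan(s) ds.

Use integration by parts with u = arctan(s), dv = s ds.
Then du = 1/(s**2 + 1) ds.

s**2*atan(s)/2 - s/2 + atan(s)/2 + C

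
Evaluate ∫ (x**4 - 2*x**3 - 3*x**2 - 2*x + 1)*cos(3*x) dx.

Use integration by parts with u = x**4 - 2*x**3 - 3*x**2 - 2*x + 1, dv = cos(3*x) dx, so v = sin(3*x)/3.
Apply parts 4 times (tabular method): alternate signs, differentiate u down to 0, integrate dv up.

x**4*sin(3*x)/3 - 2*x**3*sin(3*x)/3 + 4*x**3*cos(3*x)/9 - 13*x**2*sin(3*x)/9 - 2*x**2*cos(3*x)/3 - 2*x*sin(3*x)/9 - 26*x*cos(3*x)/27 + 53*sin(3*x)/81 - 2*cos(3*x)/27 + C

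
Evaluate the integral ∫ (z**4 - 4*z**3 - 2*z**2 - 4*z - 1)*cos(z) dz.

z**4*sin(z) - 4*z**3*sin(z) + 4*z**3*cos(z) - 14*z**2*sin(z) - 12*z**2*cos(z) + 20*z*sin(z) - 28*z*cos(z) + 27*sin(z) + 20*cos(z) + C

Use integration by parts with u = z**4 - 4*z**3 - 2*z**2 - 4*z - 1, dv = cos(z) dz, so v = sin(z).
Apply parts 4 times (tabular method): alternate signs, differentiate u down to 0, integrate dv up.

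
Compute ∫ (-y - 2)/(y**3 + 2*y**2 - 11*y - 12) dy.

Factor the denominator: (y - 3)*(y + 1)*(y + 4).
Partial-fraction decomposition: 2/(21*(y + 4)) + 1/(12*(y + 1)) - 5/(28*(y - 3)).
Integrate each term: A/(y−a) contributes A·log|y−a|.

-5*log(y - 3)/28 + log(y + 1)/12 + 2*log(y + 4)/21 + C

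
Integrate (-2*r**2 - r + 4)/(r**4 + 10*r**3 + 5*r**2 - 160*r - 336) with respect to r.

-4*log(r - 4)/77 + 11*log(r + 3)/28 - log(r + 4) + 29*log(r + 7)/44 + C

Factor the denominator: (r - 4)*(r + 3)*(r + 4)*(r + 7).
Partial-fraction decomposition: 29/(44*(r + 7)) - 1/(r + 4) + 11/(28*(r + 3)) - 4/(77*(r - 4)).
Integrate each term: A/(r−a) contributes A·log|r−a|.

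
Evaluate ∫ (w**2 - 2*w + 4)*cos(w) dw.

Use integration by parts with u = w**2 - 2*w + 4, dv = cos(w) dw, so v = sin(w).
Apply parts 2 times (tabular method): alternate signs, differentiate u down to 0, integrate dv up.

w**2*sin(w) - 2*w*sin(w) + 2*w*cos(w) + 2*sin(w) - 2*cos(w) + C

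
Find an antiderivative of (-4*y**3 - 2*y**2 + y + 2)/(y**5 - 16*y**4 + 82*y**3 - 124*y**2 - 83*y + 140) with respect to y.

Factor the denominator: (y - 7)*(y - 5)*(y - 4)*(y - 1)*(y + 1).
Partial-fraction decomposition: 1/(160*(y + 1)) + 1/(48*(y - 1)) - 94/(15*(y - 4)) + 181/(16*(y - 5)) - 487/(96*(y - 7)).
Integrate each term: A/(y−a) contributes A·log|y−a|.

-487*log(y - 7)/96 + 181*log(y - 5)/16 - 94*log(y - 4)/15 + log(y - 1)/48 + log(y + 1)/160 + C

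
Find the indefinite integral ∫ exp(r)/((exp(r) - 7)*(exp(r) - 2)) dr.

log(exp(r) - 7)/5 - log(exp(r) - 2)/5 + C

Let u = e^r, du = e^r dr.
The integral becomes ∫ du/((u-2)(u-7)); decompose into partial fractions.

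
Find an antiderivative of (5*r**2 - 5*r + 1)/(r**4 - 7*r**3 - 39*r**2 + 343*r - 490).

Factor the denominator: (r - 7)*(r - 5)*(r - 2)*(r + 7).
Partial-fraction decomposition: -281/(1512*(r + 7)) + 11/(135*(r - 2)) - 101/(72*(r - 5)) + 211/(140*(r - 7)).
Integrate each term: A/(r−a) contributes A·log|r−a|.

211*log(r - 7)/140 - 101*log(r - 5)/72 + 11*log(r - 2)/135 - 281*log(r + 7)/1512 + C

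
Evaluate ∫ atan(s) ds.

Use integration by parts with u = arctan(s), dv = ds.
Then du = 1/(s**2 + 1) ds.

s*atan(s) - log(s**2 + 1)/2 + C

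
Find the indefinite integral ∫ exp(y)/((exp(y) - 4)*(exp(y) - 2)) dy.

log(exp(y) - 4)/2 - log(exp(y) - 2)/2 + C

Let u = e^y, du = e^y dy.
The integral becomes ∫ du/((u-2)(u-4)); decompose into partial fractions.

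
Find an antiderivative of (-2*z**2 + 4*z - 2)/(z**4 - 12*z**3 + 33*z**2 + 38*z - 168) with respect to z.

-2*log(z - 7)/3 + log(z - 4) - 2*log(z - 3)/5 + log(z + 2)/15 + C

Factor the denominator: (z - 7)*(z - 4)*(z - 3)*(z + 2).
Partial-fraction decomposition: 1/(15*(z + 2)) - 2/(5*(z - 3)) + 1/(z - 4) - 2/(3*(z - 7)).
Integrate each term: A/(z−a) contributes A·log|z−a|.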